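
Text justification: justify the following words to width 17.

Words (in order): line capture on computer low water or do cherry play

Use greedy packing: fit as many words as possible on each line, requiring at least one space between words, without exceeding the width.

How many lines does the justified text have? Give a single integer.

Answer: 4

Derivation:
Line 1: ['line', 'capture', 'on'] (min_width=15, slack=2)
Line 2: ['computer', 'low'] (min_width=12, slack=5)
Line 3: ['water', 'or', 'do'] (min_width=11, slack=6)
Line 4: ['cherry', 'play'] (min_width=11, slack=6)
Total lines: 4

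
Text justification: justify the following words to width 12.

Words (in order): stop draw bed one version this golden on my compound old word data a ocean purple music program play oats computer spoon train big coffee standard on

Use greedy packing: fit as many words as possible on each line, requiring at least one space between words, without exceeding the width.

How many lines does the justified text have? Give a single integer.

Answer: 14

Derivation:
Line 1: ['stop', 'draw'] (min_width=9, slack=3)
Line 2: ['bed', 'one'] (min_width=7, slack=5)
Line 3: ['version', 'this'] (min_width=12, slack=0)
Line 4: ['golden', 'on', 'my'] (min_width=12, slack=0)
Line 5: ['compound', 'old'] (min_width=12, slack=0)
Line 6: ['word', 'data', 'a'] (min_width=11, slack=1)
Line 7: ['ocean', 'purple'] (min_width=12, slack=0)
Line 8: ['music'] (min_width=5, slack=7)
Line 9: ['program', 'play'] (min_width=12, slack=0)
Line 10: ['oats'] (min_width=4, slack=8)
Line 11: ['computer'] (min_width=8, slack=4)
Line 12: ['spoon', 'train'] (min_width=11, slack=1)
Line 13: ['big', 'coffee'] (min_width=10, slack=2)
Line 14: ['standard', 'on'] (min_width=11, slack=1)
Total lines: 14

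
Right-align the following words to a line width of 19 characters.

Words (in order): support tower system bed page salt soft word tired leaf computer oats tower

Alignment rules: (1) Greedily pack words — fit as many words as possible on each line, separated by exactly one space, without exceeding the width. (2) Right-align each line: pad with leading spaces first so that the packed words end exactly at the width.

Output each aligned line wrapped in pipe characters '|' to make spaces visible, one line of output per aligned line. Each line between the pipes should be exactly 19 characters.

Line 1: ['support', 'tower'] (min_width=13, slack=6)
Line 2: ['system', 'bed', 'page'] (min_width=15, slack=4)
Line 3: ['salt', 'soft', 'word'] (min_width=14, slack=5)
Line 4: ['tired', 'leaf', 'computer'] (min_width=19, slack=0)
Line 5: ['oats', 'tower'] (min_width=10, slack=9)

Answer: |      support tower|
|    system bed page|
|     salt soft word|
|tired leaf computer|
|         oats tower|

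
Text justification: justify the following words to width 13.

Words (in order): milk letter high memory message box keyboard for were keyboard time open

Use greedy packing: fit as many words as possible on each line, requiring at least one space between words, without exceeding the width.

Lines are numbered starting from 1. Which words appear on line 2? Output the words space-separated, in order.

Answer: high memory

Derivation:
Line 1: ['milk', 'letter'] (min_width=11, slack=2)
Line 2: ['high', 'memory'] (min_width=11, slack=2)
Line 3: ['message', 'box'] (min_width=11, slack=2)
Line 4: ['keyboard', 'for'] (min_width=12, slack=1)
Line 5: ['were', 'keyboard'] (min_width=13, slack=0)
Line 6: ['time', 'open'] (min_width=9, slack=4)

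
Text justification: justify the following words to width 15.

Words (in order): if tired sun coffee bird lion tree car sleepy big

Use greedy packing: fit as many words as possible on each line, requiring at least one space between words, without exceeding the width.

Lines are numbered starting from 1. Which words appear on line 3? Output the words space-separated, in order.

Answer: lion tree car

Derivation:
Line 1: ['if', 'tired', 'sun'] (min_width=12, slack=3)
Line 2: ['coffee', 'bird'] (min_width=11, slack=4)
Line 3: ['lion', 'tree', 'car'] (min_width=13, slack=2)
Line 4: ['sleepy', 'big'] (min_width=10, slack=5)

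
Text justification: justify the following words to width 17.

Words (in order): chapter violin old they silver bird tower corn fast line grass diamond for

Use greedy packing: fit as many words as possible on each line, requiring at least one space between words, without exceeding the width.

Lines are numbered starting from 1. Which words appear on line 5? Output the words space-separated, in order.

Line 1: ['chapter', 'violin'] (min_width=14, slack=3)
Line 2: ['old', 'they', 'silver'] (min_width=15, slack=2)
Line 3: ['bird', 'tower', 'corn'] (min_width=15, slack=2)
Line 4: ['fast', 'line', 'grass'] (min_width=15, slack=2)
Line 5: ['diamond', 'for'] (min_width=11, slack=6)

Answer: diamond for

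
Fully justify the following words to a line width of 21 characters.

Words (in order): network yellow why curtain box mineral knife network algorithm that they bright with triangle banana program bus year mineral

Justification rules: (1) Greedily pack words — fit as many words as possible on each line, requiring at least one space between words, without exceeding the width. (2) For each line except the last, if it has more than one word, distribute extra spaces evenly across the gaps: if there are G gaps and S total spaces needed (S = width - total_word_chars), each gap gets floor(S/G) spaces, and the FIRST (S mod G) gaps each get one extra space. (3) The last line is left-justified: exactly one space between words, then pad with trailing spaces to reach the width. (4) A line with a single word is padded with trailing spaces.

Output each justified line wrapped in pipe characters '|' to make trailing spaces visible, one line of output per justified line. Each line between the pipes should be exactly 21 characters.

Line 1: ['network', 'yellow', 'why'] (min_width=18, slack=3)
Line 2: ['curtain', 'box', 'mineral'] (min_width=19, slack=2)
Line 3: ['knife', 'network'] (min_width=13, slack=8)
Line 4: ['algorithm', 'that', 'they'] (min_width=19, slack=2)
Line 5: ['bright', 'with', 'triangle'] (min_width=20, slack=1)
Line 6: ['banana', 'program', 'bus'] (min_width=18, slack=3)
Line 7: ['year', 'mineral'] (min_width=12, slack=9)

Answer: |network   yellow  why|
|curtain  box  mineral|
|knife         network|
|algorithm  that  they|
|bright  with triangle|
|banana   program  bus|
|year mineral         |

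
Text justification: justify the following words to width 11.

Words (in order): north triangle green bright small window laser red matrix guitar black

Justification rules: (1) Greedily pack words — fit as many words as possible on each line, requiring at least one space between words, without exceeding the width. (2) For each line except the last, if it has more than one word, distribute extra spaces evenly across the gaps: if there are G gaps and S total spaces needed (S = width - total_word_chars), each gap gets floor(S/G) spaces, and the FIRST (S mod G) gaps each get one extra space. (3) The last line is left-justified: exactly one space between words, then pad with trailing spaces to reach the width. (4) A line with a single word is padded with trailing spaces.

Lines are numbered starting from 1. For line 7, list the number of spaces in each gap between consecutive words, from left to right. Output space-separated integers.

Answer: 3

Derivation:
Line 1: ['north'] (min_width=5, slack=6)
Line 2: ['triangle'] (min_width=8, slack=3)
Line 3: ['green'] (min_width=5, slack=6)
Line 4: ['bright'] (min_width=6, slack=5)
Line 5: ['small'] (min_width=5, slack=6)
Line 6: ['window'] (min_width=6, slack=5)
Line 7: ['laser', 'red'] (min_width=9, slack=2)
Line 8: ['matrix'] (min_width=6, slack=5)
Line 9: ['guitar'] (min_width=6, slack=5)
Line 10: ['black'] (min_width=5, slack=6)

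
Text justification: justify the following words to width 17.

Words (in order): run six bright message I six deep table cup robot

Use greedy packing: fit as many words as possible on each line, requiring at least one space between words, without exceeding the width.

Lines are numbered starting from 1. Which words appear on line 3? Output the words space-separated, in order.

Answer: deep table cup

Derivation:
Line 1: ['run', 'six', 'bright'] (min_width=14, slack=3)
Line 2: ['message', 'I', 'six'] (min_width=13, slack=4)
Line 3: ['deep', 'table', 'cup'] (min_width=14, slack=3)
Line 4: ['robot'] (min_width=5, slack=12)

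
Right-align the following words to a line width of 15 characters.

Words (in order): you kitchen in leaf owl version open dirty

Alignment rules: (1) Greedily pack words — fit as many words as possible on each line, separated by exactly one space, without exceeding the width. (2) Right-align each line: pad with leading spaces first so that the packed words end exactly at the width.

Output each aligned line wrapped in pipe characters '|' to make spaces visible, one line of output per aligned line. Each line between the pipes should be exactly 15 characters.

Answer: | you kitchen in|
|       leaf owl|
|   version open|
|          dirty|

Derivation:
Line 1: ['you', 'kitchen', 'in'] (min_width=14, slack=1)
Line 2: ['leaf', 'owl'] (min_width=8, slack=7)
Line 3: ['version', 'open'] (min_width=12, slack=3)
Line 4: ['dirty'] (min_width=5, slack=10)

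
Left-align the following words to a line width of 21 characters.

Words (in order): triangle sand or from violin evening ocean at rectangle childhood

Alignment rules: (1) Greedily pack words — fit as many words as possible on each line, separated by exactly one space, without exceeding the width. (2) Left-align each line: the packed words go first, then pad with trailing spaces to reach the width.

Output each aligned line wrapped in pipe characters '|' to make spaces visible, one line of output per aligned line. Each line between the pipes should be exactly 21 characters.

Line 1: ['triangle', 'sand', 'or', 'from'] (min_width=21, slack=0)
Line 2: ['violin', 'evening', 'ocean'] (min_width=20, slack=1)
Line 3: ['at', 'rectangle'] (min_width=12, slack=9)
Line 4: ['childhood'] (min_width=9, slack=12)

Answer: |triangle sand or from|
|violin evening ocean |
|at rectangle         |
|childhood            |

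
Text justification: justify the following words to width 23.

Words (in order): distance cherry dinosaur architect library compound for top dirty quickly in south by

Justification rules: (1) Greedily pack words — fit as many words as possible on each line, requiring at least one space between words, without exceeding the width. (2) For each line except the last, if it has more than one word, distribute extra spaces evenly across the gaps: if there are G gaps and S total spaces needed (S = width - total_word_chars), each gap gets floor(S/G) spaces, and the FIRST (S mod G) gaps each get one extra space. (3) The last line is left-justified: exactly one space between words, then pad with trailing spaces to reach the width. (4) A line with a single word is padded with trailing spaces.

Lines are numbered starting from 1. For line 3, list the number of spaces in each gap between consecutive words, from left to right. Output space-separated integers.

Answer: 3 2

Derivation:
Line 1: ['distance', 'cherry'] (min_width=15, slack=8)
Line 2: ['dinosaur', 'architect'] (min_width=18, slack=5)
Line 3: ['library', 'compound', 'for'] (min_width=20, slack=3)
Line 4: ['top', 'dirty', 'quickly', 'in'] (min_width=20, slack=3)
Line 5: ['south', 'by'] (min_width=8, slack=15)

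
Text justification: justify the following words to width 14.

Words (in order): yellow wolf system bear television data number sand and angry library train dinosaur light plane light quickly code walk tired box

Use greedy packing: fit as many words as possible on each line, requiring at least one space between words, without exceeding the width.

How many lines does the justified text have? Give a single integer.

Line 1: ['yellow', 'wolf'] (min_width=11, slack=3)
Line 2: ['system', 'bear'] (min_width=11, slack=3)
Line 3: ['television'] (min_width=10, slack=4)
Line 4: ['data', 'number'] (min_width=11, slack=3)
Line 5: ['sand', 'and', 'angry'] (min_width=14, slack=0)
Line 6: ['library', 'train'] (min_width=13, slack=1)
Line 7: ['dinosaur', 'light'] (min_width=14, slack=0)
Line 8: ['plane', 'light'] (min_width=11, slack=3)
Line 9: ['quickly', 'code'] (min_width=12, slack=2)
Line 10: ['walk', 'tired', 'box'] (min_width=14, slack=0)
Total lines: 10

Answer: 10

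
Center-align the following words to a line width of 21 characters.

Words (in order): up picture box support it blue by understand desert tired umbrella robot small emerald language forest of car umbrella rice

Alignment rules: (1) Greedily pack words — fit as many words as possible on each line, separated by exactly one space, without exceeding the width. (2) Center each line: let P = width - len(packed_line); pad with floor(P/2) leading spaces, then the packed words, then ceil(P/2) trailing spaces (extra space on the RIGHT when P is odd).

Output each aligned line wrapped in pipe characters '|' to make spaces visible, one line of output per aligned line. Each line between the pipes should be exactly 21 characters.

Answer: |   up picture box    |
| support it blue by  |
|  understand desert  |
|tired umbrella robot |
|    small emerald    |
| language forest of  |
|  car umbrella rice  |

Derivation:
Line 1: ['up', 'picture', 'box'] (min_width=14, slack=7)
Line 2: ['support', 'it', 'blue', 'by'] (min_width=18, slack=3)
Line 3: ['understand', 'desert'] (min_width=17, slack=4)
Line 4: ['tired', 'umbrella', 'robot'] (min_width=20, slack=1)
Line 5: ['small', 'emerald'] (min_width=13, slack=8)
Line 6: ['language', 'forest', 'of'] (min_width=18, slack=3)
Line 7: ['car', 'umbrella', 'rice'] (min_width=17, slack=4)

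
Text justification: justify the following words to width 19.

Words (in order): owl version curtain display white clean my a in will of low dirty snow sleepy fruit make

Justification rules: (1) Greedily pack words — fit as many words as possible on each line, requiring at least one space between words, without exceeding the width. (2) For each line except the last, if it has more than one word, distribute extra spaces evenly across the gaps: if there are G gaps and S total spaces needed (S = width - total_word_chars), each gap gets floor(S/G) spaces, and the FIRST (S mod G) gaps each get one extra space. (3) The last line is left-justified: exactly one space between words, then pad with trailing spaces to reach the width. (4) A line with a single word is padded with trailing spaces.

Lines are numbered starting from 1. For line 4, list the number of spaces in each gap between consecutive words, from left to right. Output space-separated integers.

Answer: 2 2

Derivation:
Line 1: ['owl', 'version', 'curtain'] (min_width=19, slack=0)
Line 2: ['display', 'white', 'clean'] (min_width=19, slack=0)
Line 3: ['my', 'a', 'in', 'will', 'of', 'low'] (min_width=19, slack=0)
Line 4: ['dirty', 'snow', 'sleepy'] (min_width=17, slack=2)
Line 5: ['fruit', 'make'] (min_width=10, slack=9)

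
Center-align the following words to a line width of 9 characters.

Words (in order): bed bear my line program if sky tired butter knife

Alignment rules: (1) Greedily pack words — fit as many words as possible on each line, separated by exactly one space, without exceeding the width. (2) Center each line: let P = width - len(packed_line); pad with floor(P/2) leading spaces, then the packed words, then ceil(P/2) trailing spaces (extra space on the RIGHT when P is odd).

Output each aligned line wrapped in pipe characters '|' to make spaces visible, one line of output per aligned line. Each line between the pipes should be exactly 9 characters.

Line 1: ['bed', 'bear'] (min_width=8, slack=1)
Line 2: ['my', 'line'] (min_width=7, slack=2)
Line 3: ['program'] (min_width=7, slack=2)
Line 4: ['if', 'sky'] (min_width=6, slack=3)
Line 5: ['tired'] (min_width=5, slack=4)
Line 6: ['butter'] (min_width=6, slack=3)
Line 7: ['knife'] (min_width=5, slack=4)

Answer: |bed bear |
| my line |
| program |
| if sky  |
|  tired  |
| butter  |
|  knife  |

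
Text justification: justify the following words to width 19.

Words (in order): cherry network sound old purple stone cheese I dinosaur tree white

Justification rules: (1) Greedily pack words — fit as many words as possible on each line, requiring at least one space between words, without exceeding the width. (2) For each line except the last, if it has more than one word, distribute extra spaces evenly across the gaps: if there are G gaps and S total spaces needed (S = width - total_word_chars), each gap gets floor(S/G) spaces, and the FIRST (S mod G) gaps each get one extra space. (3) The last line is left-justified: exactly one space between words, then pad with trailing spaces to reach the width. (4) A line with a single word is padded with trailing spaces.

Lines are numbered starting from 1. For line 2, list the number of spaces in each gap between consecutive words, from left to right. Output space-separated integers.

Line 1: ['cherry', 'network'] (min_width=14, slack=5)
Line 2: ['sound', 'old', 'purple'] (min_width=16, slack=3)
Line 3: ['stone', 'cheese', 'I'] (min_width=14, slack=5)
Line 4: ['dinosaur', 'tree', 'white'] (min_width=19, slack=0)

Answer: 3 2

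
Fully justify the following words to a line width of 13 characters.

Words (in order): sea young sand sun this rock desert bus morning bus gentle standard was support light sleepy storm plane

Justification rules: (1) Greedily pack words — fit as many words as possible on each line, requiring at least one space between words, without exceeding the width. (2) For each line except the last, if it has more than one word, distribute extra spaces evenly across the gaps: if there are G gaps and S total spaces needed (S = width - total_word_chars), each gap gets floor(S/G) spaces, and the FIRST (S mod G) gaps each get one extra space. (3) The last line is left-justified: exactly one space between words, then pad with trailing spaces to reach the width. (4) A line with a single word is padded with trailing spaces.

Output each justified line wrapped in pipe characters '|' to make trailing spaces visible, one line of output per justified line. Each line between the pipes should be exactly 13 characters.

Answer: |sea     young|
|sand sun this|
|rock   desert|
|bus   morning|
|bus    gentle|
|standard  was|
|support light|
|sleepy  storm|
|plane        |

Derivation:
Line 1: ['sea', 'young'] (min_width=9, slack=4)
Line 2: ['sand', 'sun', 'this'] (min_width=13, slack=0)
Line 3: ['rock', 'desert'] (min_width=11, slack=2)
Line 4: ['bus', 'morning'] (min_width=11, slack=2)
Line 5: ['bus', 'gentle'] (min_width=10, slack=3)
Line 6: ['standard', 'was'] (min_width=12, slack=1)
Line 7: ['support', 'light'] (min_width=13, slack=0)
Line 8: ['sleepy', 'storm'] (min_width=12, slack=1)
Line 9: ['plane'] (min_width=5, slack=8)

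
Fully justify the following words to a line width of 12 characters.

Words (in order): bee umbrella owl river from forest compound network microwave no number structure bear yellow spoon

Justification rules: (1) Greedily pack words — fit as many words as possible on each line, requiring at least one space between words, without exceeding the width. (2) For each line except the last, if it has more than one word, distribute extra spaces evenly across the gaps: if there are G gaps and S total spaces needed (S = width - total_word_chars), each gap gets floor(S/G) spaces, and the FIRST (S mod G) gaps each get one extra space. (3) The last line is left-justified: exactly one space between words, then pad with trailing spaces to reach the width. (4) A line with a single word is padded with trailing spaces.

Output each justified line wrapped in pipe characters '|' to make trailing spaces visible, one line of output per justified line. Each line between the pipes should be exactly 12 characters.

Line 1: ['bee', 'umbrella'] (min_width=12, slack=0)
Line 2: ['owl', 'river'] (min_width=9, slack=3)
Line 3: ['from', 'forest'] (min_width=11, slack=1)
Line 4: ['compound'] (min_width=8, slack=4)
Line 5: ['network'] (min_width=7, slack=5)
Line 6: ['microwave', 'no'] (min_width=12, slack=0)
Line 7: ['number'] (min_width=6, slack=6)
Line 8: ['structure'] (min_width=9, slack=3)
Line 9: ['bear', 'yellow'] (min_width=11, slack=1)
Line 10: ['spoon'] (min_width=5, slack=7)

Answer: |bee umbrella|
|owl    river|
|from  forest|
|compound    |
|network     |
|microwave no|
|number      |
|structure   |
|bear  yellow|
|spoon       |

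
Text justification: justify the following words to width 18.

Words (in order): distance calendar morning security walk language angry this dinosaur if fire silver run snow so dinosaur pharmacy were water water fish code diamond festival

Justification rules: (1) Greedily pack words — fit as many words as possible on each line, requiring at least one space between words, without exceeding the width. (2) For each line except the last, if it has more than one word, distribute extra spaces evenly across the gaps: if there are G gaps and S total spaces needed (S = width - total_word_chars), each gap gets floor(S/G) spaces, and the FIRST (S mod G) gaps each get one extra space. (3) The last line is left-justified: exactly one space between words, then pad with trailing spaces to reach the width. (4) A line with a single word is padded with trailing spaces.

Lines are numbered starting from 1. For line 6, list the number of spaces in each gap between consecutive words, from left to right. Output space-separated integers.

Line 1: ['distance', 'calendar'] (min_width=17, slack=1)
Line 2: ['morning', 'security'] (min_width=16, slack=2)
Line 3: ['walk', 'language'] (min_width=13, slack=5)
Line 4: ['angry', 'this'] (min_width=10, slack=8)
Line 5: ['dinosaur', 'if', 'fire'] (min_width=16, slack=2)
Line 6: ['silver', 'run', 'snow', 'so'] (min_width=18, slack=0)
Line 7: ['dinosaur', 'pharmacy'] (min_width=17, slack=1)
Line 8: ['were', 'water', 'water'] (min_width=16, slack=2)
Line 9: ['fish', 'code', 'diamond'] (min_width=17, slack=1)
Line 10: ['festival'] (min_width=8, slack=10)

Answer: 1 1 1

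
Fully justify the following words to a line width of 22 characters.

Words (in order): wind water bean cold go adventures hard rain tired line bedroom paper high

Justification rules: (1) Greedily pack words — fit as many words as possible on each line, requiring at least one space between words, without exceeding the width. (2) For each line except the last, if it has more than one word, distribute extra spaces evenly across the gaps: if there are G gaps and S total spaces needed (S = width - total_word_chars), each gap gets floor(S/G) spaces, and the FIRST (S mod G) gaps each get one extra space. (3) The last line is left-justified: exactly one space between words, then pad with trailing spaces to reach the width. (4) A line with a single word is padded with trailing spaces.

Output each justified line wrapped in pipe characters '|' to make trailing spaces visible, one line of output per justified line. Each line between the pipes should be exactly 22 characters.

Line 1: ['wind', 'water', 'bean', 'cold'] (min_width=20, slack=2)
Line 2: ['go', 'adventures', 'hard'] (min_width=18, slack=4)
Line 3: ['rain', 'tired', 'line'] (min_width=15, slack=7)
Line 4: ['bedroom', 'paper', 'high'] (min_width=18, slack=4)

Answer: |wind  water  bean cold|
|go   adventures   hard|
|rain     tired    line|
|bedroom paper high    |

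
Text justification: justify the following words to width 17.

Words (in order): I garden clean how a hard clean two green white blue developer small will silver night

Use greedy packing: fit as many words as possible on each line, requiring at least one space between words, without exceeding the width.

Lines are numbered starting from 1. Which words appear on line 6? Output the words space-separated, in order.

Answer: night

Derivation:
Line 1: ['I', 'garden', 'clean'] (min_width=14, slack=3)
Line 2: ['how', 'a', 'hard', 'clean'] (min_width=16, slack=1)
Line 3: ['two', 'green', 'white'] (min_width=15, slack=2)
Line 4: ['blue', 'developer'] (min_width=14, slack=3)
Line 5: ['small', 'will', 'silver'] (min_width=17, slack=0)
Line 6: ['night'] (min_width=5, slack=12)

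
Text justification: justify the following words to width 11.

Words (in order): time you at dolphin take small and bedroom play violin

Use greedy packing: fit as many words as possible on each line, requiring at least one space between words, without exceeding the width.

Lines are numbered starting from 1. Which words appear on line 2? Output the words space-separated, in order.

Answer: dolphin

Derivation:
Line 1: ['time', 'you', 'at'] (min_width=11, slack=0)
Line 2: ['dolphin'] (min_width=7, slack=4)
Line 3: ['take', 'small'] (min_width=10, slack=1)
Line 4: ['and', 'bedroom'] (min_width=11, slack=0)
Line 5: ['play', 'violin'] (min_width=11, slack=0)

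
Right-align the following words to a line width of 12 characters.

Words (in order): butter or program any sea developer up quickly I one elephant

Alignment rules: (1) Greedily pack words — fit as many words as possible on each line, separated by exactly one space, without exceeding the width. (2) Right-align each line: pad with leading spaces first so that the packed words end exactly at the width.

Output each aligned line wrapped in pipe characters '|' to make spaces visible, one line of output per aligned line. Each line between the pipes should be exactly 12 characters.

Line 1: ['butter', 'or'] (min_width=9, slack=3)
Line 2: ['program', 'any'] (min_width=11, slack=1)
Line 3: ['sea'] (min_width=3, slack=9)
Line 4: ['developer', 'up'] (min_width=12, slack=0)
Line 5: ['quickly', 'I'] (min_width=9, slack=3)
Line 6: ['one', 'elephant'] (min_width=12, slack=0)

Answer: |   butter or|
| program any|
|         sea|
|developer up|
|   quickly I|
|one elephant|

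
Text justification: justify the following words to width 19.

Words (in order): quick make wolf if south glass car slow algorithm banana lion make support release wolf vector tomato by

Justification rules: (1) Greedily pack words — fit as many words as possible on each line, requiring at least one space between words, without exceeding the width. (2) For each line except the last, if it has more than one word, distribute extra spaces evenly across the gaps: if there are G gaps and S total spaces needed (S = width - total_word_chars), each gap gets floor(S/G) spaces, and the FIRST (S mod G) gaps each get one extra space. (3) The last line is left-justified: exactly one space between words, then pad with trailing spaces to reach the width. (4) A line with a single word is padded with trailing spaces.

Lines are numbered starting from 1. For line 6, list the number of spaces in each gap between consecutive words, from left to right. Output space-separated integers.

Line 1: ['quick', 'make', 'wolf', 'if'] (min_width=18, slack=1)
Line 2: ['south', 'glass', 'car'] (min_width=15, slack=4)
Line 3: ['slow', 'algorithm'] (min_width=14, slack=5)
Line 4: ['banana', 'lion', 'make'] (min_width=16, slack=3)
Line 5: ['support', 'release'] (min_width=15, slack=4)
Line 6: ['wolf', 'vector', 'tomato'] (min_width=18, slack=1)
Line 7: ['by'] (min_width=2, slack=17)

Answer: 2 1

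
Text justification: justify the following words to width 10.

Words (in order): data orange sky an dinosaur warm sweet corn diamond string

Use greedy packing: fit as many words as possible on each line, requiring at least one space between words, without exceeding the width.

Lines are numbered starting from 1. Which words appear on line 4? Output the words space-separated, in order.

Answer: dinosaur

Derivation:
Line 1: ['data'] (min_width=4, slack=6)
Line 2: ['orange', 'sky'] (min_width=10, slack=0)
Line 3: ['an'] (min_width=2, slack=8)
Line 4: ['dinosaur'] (min_width=8, slack=2)
Line 5: ['warm', 'sweet'] (min_width=10, slack=0)
Line 6: ['corn'] (min_width=4, slack=6)
Line 7: ['diamond'] (min_width=7, slack=3)
Line 8: ['string'] (min_width=6, slack=4)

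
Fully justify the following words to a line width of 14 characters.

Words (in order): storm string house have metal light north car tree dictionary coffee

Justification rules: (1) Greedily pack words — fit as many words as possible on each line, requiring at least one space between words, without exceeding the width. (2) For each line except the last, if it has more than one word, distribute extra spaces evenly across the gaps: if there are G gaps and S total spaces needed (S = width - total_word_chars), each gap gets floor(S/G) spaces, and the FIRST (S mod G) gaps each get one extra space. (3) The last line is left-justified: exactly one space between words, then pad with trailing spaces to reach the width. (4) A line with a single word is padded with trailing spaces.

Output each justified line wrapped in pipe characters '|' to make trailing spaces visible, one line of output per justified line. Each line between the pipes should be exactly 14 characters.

Answer: |storm   string|
|house     have|
|metal    light|
|north car tree|
|dictionary    |
|coffee        |

Derivation:
Line 1: ['storm', 'string'] (min_width=12, slack=2)
Line 2: ['house', 'have'] (min_width=10, slack=4)
Line 3: ['metal', 'light'] (min_width=11, slack=3)
Line 4: ['north', 'car', 'tree'] (min_width=14, slack=0)
Line 5: ['dictionary'] (min_width=10, slack=4)
Line 6: ['coffee'] (min_width=6, slack=8)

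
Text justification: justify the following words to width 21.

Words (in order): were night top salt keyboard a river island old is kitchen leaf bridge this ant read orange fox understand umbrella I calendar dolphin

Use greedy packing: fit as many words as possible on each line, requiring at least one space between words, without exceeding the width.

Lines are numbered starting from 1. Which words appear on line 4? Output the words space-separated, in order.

Answer: leaf bridge this ant

Derivation:
Line 1: ['were', 'night', 'top', 'salt'] (min_width=19, slack=2)
Line 2: ['keyboard', 'a', 'river'] (min_width=16, slack=5)
Line 3: ['island', 'old', 'is', 'kitchen'] (min_width=21, slack=0)
Line 4: ['leaf', 'bridge', 'this', 'ant'] (min_width=20, slack=1)
Line 5: ['read', 'orange', 'fox'] (min_width=15, slack=6)
Line 6: ['understand', 'umbrella', 'I'] (min_width=21, slack=0)
Line 7: ['calendar', 'dolphin'] (min_width=16, slack=5)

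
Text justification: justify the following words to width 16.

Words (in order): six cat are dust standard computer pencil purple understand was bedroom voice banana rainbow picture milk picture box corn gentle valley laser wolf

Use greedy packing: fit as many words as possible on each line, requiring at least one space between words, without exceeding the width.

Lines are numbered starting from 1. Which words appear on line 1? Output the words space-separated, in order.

Answer: six cat are dust

Derivation:
Line 1: ['six', 'cat', 'are', 'dust'] (min_width=16, slack=0)
Line 2: ['standard'] (min_width=8, slack=8)
Line 3: ['computer', 'pencil'] (min_width=15, slack=1)
Line 4: ['purple'] (min_width=6, slack=10)
Line 5: ['understand', 'was'] (min_width=14, slack=2)
Line 6: ['bedroom', 'voice'] (min_width=13, slack=3)
Line 7: ['banana', 'rainbow'] (min_width=14, slack=2)
Line 8: ['picture', 'milk'] (min_width=12, slack=4)
Line 9: ['picture', 'box', 'corn'] (min_width=16, slack=0)
Line 10: ['gentle', 'valley'] (min_width=13, slack=3)
Line 11: ['laser', 'wolf'] (min_width=10, slack=6)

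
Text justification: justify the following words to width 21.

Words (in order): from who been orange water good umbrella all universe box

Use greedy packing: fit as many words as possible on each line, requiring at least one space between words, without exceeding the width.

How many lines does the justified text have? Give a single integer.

Line 1: ['from', 'who', 'been', 'orange'] (min_width=20, slack=1)
Line 2: ['water', 'good', 'umbrella'] (min_width=19, slack=2)
Line 3: ['all', 'universe', 'box'] (min_width=16, slack=5)
Total lines: 3

Answer: 3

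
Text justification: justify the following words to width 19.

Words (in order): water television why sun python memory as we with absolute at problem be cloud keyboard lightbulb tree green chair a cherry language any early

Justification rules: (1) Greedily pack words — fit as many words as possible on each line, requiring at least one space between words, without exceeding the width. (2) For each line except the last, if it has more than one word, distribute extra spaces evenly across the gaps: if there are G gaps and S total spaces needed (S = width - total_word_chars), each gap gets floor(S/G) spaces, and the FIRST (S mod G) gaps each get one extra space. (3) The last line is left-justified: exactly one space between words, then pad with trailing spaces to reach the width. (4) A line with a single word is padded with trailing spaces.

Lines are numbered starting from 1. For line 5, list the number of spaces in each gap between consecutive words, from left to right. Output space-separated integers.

Answer: 2 2

Derivation:
Line 1: ['water', 'television'] (min_width=16, slack=3)
Line 2: ['why', 'sun', 'python'] (min_width=14, slack=5)
Line 3: ['memory', 'as', 'we', 'with'] (min_width=17, slack=2)
Line 4: ['absolute', 'at', 'problem'] (min_width=19, slack=0)
Line 5: ['be', 'cloud', 'keyboard'] (min_width=17, slack=2)
Line 6: ['lightbulb', 'tree'] (min_width=14, slack=5)
Line 7: ['green', 'chair', 'a'] (min_width=13, slack=6)
Line 8: ['cherry', 'language', 'any'] (min_width=19, slack=0)
Line 9: ['early'] (min_width=5, slack=14)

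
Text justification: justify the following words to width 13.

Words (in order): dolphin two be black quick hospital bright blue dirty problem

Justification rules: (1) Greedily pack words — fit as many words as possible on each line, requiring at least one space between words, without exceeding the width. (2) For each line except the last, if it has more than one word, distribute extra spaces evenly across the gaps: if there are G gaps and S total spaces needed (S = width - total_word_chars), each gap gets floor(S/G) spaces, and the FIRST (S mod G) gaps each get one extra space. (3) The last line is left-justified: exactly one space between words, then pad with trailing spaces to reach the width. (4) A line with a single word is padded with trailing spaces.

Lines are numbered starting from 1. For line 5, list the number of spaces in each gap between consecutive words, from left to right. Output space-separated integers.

Line 1: ['dolphin', 'two'] (min_width=11, slack=2)
Line 2: ['be', 'black'] (min_width=8, slack=5)
Line 3: ['quick'] (min_width=5, slack=8)
Line 4: ['hospital'] (min_width=8, slack=5)
Line 5: ['bright', 'blue'] (min_width=11, slack=2)
Line 6: ['dirty', 'problem'] (min_width=13, slack=0)

Answer: 3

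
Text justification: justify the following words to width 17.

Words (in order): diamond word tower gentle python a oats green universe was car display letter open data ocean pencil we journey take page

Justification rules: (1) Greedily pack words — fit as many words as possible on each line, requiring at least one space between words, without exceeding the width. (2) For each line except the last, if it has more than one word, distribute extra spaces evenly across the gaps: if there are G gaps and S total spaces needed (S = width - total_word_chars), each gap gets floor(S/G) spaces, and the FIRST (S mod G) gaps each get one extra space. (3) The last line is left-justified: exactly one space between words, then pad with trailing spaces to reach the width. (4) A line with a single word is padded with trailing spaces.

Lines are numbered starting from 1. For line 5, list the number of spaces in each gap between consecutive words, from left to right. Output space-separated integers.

Answer: 2 2

Derivation:
Line 1: ['diamond', 'word'] (min_width=12, slack=5)
Line 2: ['tower', 'gentle'] (min_width=12, slack=5)
Line 3: ['python', 'a', 'oats'] (min_width=13, slack=4)
Line 4: ['green', 'universe'] (min_width=14, slack=3)
Line 5: ['was', 'car', 'display'] (min_width=15, slack=2)
Line 6: ['letter', 'open', 'data'] (min_width=16, slack=1)
Line 7: ['ocean', 'pencil', 'we'] (min_width=15, slack=2)
Line 8: ['journey', 'take', 'page'] (min_width=17, slack=0)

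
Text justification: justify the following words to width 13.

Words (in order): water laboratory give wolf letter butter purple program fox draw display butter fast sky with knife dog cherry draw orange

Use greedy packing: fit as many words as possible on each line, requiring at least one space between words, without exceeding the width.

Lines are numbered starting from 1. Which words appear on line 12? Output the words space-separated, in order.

Answer: orange

Derivation:
Line 1: ['water'] (min_width=5, slack=8)
Line 2: ['laboratory'] (min_width=10, slack=3)
Line 3: ['give', 'wolf'] (min_width=9, slack=4)
Line 4: ['letter', 'butter'] (min_width=13, slack=0)
Line 5: ['purple'] (min_width=6, slack=7)
Line 6: ['program', 'fox'] (min_width=11, slack=2)
Line 7: ['draw', 'display'] (min_width=12, slack=1)
Line 8: ['butter', 'fast'] (min_width=11, slack=2)
Line 9: ['sky', 'with'] (min_width=8, slack=5)
Line 10: ['knife', 'dog'] (min_width=9, slack=4)
Line 11: ['cherry', 'draw'] (min_width=11, slack=2)
Line 12: ['orange'] (min_width=6, slack=7)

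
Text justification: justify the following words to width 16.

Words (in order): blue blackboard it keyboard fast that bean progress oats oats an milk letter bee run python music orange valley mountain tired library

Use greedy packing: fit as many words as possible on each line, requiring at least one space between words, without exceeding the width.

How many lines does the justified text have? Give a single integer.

Line 1: ['blue', 'blackboard'] (min_width=15, slack=1)
Line 2: ['it', 'keyboard', 'fast'] (min_width=16, slack=0)
Line 3: ['that', 'bean'] (min_width=9, slack=7)
Line 4: ['progress', 'oats'] (min_width=13, slack=3)
Line 5: ['oats', 'an', 'milk'] (min_width=12, slack=4)
Line 6: ['letter', 'bee', 'run'] (min_width=14, slack=2)
Line 7: ['python', 'music'] (min_width=12, slack=4)
Line 8: ['orange', 'valley'] (min_width=13, slack=3)
Line 9: ['mountain', 'tired'] (min_width=14, slack=2)
Line 10: ['library'] (min_width=7, slack=9)
Total lines: 10

Answer: 10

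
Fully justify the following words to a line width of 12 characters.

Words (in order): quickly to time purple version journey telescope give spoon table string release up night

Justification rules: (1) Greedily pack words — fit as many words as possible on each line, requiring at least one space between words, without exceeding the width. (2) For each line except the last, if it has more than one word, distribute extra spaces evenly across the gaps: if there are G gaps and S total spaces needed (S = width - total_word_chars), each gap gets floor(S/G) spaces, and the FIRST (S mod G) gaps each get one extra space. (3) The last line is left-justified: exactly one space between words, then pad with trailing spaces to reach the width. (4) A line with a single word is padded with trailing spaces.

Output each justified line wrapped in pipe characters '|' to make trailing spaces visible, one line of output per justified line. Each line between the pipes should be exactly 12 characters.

Line 1: ['quickly', 'to'] (min_width=10, slack=2)
Line 2: ['time', 'purple'] (min_width=11, slack=1)
Line 3: ['version'] (min_width=7, slack=5)
Line 4: ['journey'] (min_width=7, slack=5)
Line 5: ['telescope'] (min_width=9, slack=3)
Line 6: ['give', 'spoon'] (min_width=10, slack=2)
Line 7: ['table', 'string'] (min_width=12, slack=0)
Line 8: ['release', 'up'] (min_width=10, slack=2)
Line 9: ['night'] (min_width=5, slack=7)

Answer: |quickly   to|
|time  purple|
|version     |
|journey     |
|telescope   |
|give   spoon|
|table string|
|release   up|
|night       |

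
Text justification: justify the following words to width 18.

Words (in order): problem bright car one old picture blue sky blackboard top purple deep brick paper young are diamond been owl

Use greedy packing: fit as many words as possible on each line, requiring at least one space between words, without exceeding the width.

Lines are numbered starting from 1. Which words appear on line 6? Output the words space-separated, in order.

Line 1: ['problem', 'bright', 'car'] (min_width=18, slack=0)
Line 2: ['one', 'old', 'picture'] (min_width=15, slack=3)
Line 3: ['blue', 'sky'] (min_width=8, slack=10)
Line 4: ['blackboard', 'top'] (min_width=14, slack=4)
Line 5: ['purple', 'deep', 'brick'] (min_width=17, slack=1)
Line 6: ['paper', 'young', 'are'] (min_width=15, slack=3)
Line 7: ['diamond', 'been', 'owl'] (min_width=16, slack=2)

Answer: paper young are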